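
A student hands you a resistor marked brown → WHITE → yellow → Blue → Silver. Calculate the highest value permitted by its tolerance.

213400000 Ω

Brown → 1 (first significant figure)
White → 9 (second significant figure)
Yellow → 4 (third significant figure)
Blue → ×10^6 multiplier
Silver → ±10% tolerance
194 × 1000000 = 194000000 Ω
Highest = 194000000 × (1 + 10/100) = 213400000 Ω.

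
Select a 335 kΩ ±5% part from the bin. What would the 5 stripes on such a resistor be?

335000 Ω = 335 × 10^3.
3 → orange
3 → orange
5 → green
Multiplier 10^3 → orange.
±5% tolerance → gold.

orange, orange, green, orange, gold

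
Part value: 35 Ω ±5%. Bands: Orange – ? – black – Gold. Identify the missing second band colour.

green

35 Ω = 35 × 10^0.
The second band gives digit 5 of the significand, and 5 is green.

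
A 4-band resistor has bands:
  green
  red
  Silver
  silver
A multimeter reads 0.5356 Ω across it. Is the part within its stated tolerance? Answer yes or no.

Green → 5 (first significant figure)
Red → 2 (second significant figure)
Silver → ×0.01 multiplier
Silver → ±10% tolerance
52 × 0.01 = 0.52 Ω
Allowed range: 0.468 Ω to 0.572 Ω.
0.5356 Ω lies inside that range.

yes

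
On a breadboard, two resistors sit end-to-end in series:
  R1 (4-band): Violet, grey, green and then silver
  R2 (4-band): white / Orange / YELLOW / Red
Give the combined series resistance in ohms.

R1: violet, grey → 78; green ×10^5 → 7800000 Ω.
R2: white, orange → 93; yellow ×10^4 → 930000 Ω.
Series: 7800000 + 930000 = 8730000 Ω.

8730000 Ω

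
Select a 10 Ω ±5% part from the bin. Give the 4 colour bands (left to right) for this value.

brown, black, black, gold

10 Ω = 10 × 10^0.
1 → brown
0 → black
Multiplier 10^0 → black.
±5% tolerance → gold.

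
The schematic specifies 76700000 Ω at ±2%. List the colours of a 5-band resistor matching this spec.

76700000 Ω = 767 × 10^5.
7 → violet
6 → blue
7 → violet
Multiplier 10^5 → green.
±2% tolerance → red.

violet, blue, violet, green, red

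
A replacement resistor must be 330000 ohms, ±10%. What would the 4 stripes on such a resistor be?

orange, orange, yellow, silver

330000 Ω = 33 × 10^4.
3 → orange
3 → orange
Multiplier 10^4 → yellow.
±10% tolerance → silver.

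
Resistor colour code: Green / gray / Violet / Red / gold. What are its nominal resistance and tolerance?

Green → 5 (first significant figure)
Grey → 8 (second significant figure)
Violet → 7 (third significant figure)
Red → ×10^2 multiplier
Gold → ±5% tolerance
587 × 100 = 58700 Ω

58700 Ω ±5%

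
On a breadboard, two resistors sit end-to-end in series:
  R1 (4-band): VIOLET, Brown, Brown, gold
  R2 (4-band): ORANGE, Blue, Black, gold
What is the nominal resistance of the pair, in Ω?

746 Ω

R1: violet, brown → 71; brown ×10 → 710 Ω.
R2: orange, blue → 36; black ×1 → 36 Ω.
Series: 710 + 36 = 746 Ω.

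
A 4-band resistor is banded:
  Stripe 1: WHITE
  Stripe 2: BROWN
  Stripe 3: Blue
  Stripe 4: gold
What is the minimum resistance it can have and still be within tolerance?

White → 9 (first significant figure)
Brown → 1 (second significant figure)
Blue → ×10^6 multiplier
Gold → ±5% tolerance
91 × 1000000 = 91000000 Ω
Minimum = 91000000 × (1 − 5/100) = 86450000 Ω.

86450000 Ω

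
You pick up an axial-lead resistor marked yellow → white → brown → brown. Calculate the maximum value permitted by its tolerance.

Yellow → 4 (first significant figure)
White → 9 (second significant figure)
Brown → ×10 multiplier
Brown → ±1% tolerance
49 × 10 = 490 Ω
Maximum = 490 × (1 + 1/100) = 494.9 Ω.

494.9 Ω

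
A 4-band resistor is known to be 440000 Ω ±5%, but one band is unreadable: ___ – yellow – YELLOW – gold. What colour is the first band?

yellow

440000 Ω = 44 × 10^4.
The first band gives digit 4 of the significand, and 4 is yellow.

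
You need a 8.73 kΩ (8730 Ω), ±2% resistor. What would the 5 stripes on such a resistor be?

8730 Ω = 873 × 10^1.
8 → grey
7 → violet
3 → orange
Multiplier 10^1 → brown.
±2% tolerance → red.

grey, violet, orange, brown, red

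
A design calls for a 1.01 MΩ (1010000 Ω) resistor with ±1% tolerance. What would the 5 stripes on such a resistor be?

1010000 Ω = 101 × 10^4.
1 → brown
0 → black
1 → brown
Multiplier 10^4 → yellow.
±1% tolerance → brown.

brown, black, brown, yellow, brown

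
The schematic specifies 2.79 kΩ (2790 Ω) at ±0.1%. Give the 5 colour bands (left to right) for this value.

2790 Ω = 279 × 10^1.
2 → red
7 → violet
9 → white
Multiplier 10^1 → brown.
±0.1% tolerance → violet.

red, violet, white, brown, violet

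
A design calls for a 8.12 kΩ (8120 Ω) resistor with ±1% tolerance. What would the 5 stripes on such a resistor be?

8120 Ω = 812 × 10^1.
8 → grey
1 → brown
2 → red
Multiplier 10^1 → brown.
±1% tolerance → brown.

grey, brown, red, brown, brown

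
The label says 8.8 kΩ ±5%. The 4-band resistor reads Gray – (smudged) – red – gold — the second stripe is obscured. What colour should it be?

8800 Ω = 88 × 10^2.
The second band gives digit 8 of the significand, and 8 is grey.

grey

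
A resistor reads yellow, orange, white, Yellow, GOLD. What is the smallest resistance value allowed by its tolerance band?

Yellow → 4 (first significant figure)
Orange → 3 (second significant figure)
White → 9 (third significant figure)
Yellow → ×10^4 multiplier
Gold → ±5% tolerance
439 × 10000 = 4390000 Ω
Smallest = 4390000 × (1 − 5/100) = 4170500 Ω.

4170500 Ω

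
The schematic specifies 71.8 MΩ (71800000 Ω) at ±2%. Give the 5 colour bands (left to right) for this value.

71800000 Ω = 718 × 10^5.
7 → violet
1 → brown
8 → grey
Multiplier 10^5 → green.
±2% tolerance → red.

violet, brown, grey, green, red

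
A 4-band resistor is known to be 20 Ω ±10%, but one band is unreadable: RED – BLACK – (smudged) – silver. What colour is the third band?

black

20 Ω = 20 × 10^0.
The third band is the multiplier, 10^0, which is black.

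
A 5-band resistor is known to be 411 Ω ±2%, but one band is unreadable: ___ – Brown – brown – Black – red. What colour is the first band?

411 Ω = 411 × 10^0.
The first band gives digit 4 of the significand, and 4 is yellow.

yellow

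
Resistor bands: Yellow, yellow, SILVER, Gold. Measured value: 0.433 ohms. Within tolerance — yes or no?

Yellow → 4 (first significant figure)
Yellow → 4 (second significant figure)
Silver → ×0.01 multiplier
Gold → ±5% tolerance
44 × 0.01 = 0.44 Ω
Allowed range: 0.418 Ω to 0.462 Ω.
0.433 ohms lies inside that range.

yes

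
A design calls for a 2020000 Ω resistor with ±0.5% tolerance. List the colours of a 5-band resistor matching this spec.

red, black, red, yellow, green

2020000 Ω = 202 × 10^4.
2 → red
0 → black
2 → red
Multiplier 10^4 → yellow.
±0.5% tolerance → green.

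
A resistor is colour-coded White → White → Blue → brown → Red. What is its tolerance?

±2%

The last band, red, is the tolerance band.
Red corresponds to ±2%.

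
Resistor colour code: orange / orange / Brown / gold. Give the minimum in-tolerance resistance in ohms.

313.5 Ω

Orange → 3 (first significant figure)
Orange → 3 (second significant figure)
Brown → ×10 multiplier
Gold → ±5% tolerance
33 × 10 = 330 Ω
Minimum = 330 × (1 − 5/100) = 313.5 Ω.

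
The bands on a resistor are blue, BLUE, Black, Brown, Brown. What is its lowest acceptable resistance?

Blue → 6 (first significant figure)
Blue → 6 (second significant figure)
Black → 0 (third significant figure)
Brown → ×10 multiplier
Brown → ±1% tolerance
660 × 10 = 6600 Ω
Lowest = 6600 × (1 − 1/100) = 6534 Ω.

6534 Ω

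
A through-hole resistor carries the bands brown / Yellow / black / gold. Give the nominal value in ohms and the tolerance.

14 Ω ±5%

Brown → 1 (first significant figure)
Yellow → 4 (second significant figure)
Black → ×1 multiplier
Gold → ±5% tolerance
14 × 1 = 14 Ω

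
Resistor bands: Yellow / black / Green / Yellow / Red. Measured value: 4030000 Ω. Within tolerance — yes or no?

yes

Yellow → 4 (first significant figure)
Black → 0 (second significant figure)
Green → 5 (third significant figure)
Yellow → ×10^4 multiplier
Red → ±2% tolerance
405 × 10000 = 4050000 Ω
Allowed range: 3969000 Ω to 4131000 Ω.
4030000 Ω lies inside that range.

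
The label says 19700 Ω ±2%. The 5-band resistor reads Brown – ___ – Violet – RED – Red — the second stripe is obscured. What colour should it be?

white

19700 Ω = 197 × 10^2.
The second band gives digit 9 of the significand, and 9 is white.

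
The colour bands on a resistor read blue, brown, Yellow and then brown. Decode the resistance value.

610000 Ω

Blue → 6 (first significant figure)
Brown → 1 (second significant figure)
Yellow → ×10^4 multiplier
61 × 10000 = 610000 Ω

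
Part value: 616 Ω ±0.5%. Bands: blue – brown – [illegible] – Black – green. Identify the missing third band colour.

616 Ω = 616 × 10^0.
The third band gives digit 6 of the significand, and 6 is blue.

blue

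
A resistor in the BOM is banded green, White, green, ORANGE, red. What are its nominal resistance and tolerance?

Green → 5 (first significant figure)
White → 9 (second significant figure)
Green → 5 (third significant figure)
Orange → ×10^3 multiplier
Red → ±2% tolerance
595 × 1000 = 595000 Ω

595000 Ω ±2%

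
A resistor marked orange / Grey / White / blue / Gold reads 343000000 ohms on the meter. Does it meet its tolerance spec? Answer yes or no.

no

Orange → 3 (first significant figure)
Grey → 8 (second significant figure)
White → 9 (third significant figure)
Blue → ×10^6 multiplier
Gold → ±5% tolerance
389 × 1000000 = 389000000 Ω
Allowed range: 369550000 Ω to 408450000 Ω.
343000000 ohms lies outside that range.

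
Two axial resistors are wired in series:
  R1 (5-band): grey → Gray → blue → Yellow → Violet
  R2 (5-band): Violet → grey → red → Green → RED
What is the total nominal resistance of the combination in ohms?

87060000 Ω

R1: grey, grey, blue → 886; yellow ×10^4 → 8860000 Ω.
R2: violet, grey, red → 782; green ×10^5 → 78200000 Ω.
Series: 8860000 + 78200000 = 87060000 Ω.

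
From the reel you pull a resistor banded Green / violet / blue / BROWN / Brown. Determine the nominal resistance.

Green → 5 (first significant figure)
Violet → 7 (second significant figure)
Blue → 6 (third significant figure)
Brown → ×10 multiplier
576 × 10 = 5760 Ω

5760 Ω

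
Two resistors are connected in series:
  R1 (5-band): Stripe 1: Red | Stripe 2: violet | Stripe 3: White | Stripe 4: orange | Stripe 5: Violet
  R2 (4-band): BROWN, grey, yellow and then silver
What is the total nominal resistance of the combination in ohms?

R1: red, violet, white → 279; orange ×10^3 → 279000 Ω.
R2: brown, grey → 18; yellow ×10^4 → 180000 Ω.
Series: 279000 + 180000 = 459000 Ω.

459000 Ω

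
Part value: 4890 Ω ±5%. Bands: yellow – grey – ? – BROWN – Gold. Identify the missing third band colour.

white

4890 Ω = 489 × 10^1.
The third band gives digit 9 of the significand, and 9 is white.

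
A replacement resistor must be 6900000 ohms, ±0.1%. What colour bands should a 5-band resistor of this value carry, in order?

blue, white, black, yellow, violet

6900000 Ω = 690 × 10^4.
6 → blue
9 → white
0 → black
Multiplier 10^4 → yellow.
±0.1% tolerance → violet.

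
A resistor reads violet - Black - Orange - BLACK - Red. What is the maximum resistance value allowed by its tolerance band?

717.06 Ω

Violet → 7 (first significant figure)
Black → 0 (second significant figure)
Orange → 3 (third significant figure)
Black → ×1 multiplier
Red → ±2% tolerance
703 × 1 = 703 Ω
Maximum = 703 × (1 + 2/100) = 717.06 Ω.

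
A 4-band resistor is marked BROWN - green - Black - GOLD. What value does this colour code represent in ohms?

15 Ω

Brown → 1 (first significant figure)
Green → 5 (second significant figure)
Black → ×1 multiplier
15 × 1 = 15 Ω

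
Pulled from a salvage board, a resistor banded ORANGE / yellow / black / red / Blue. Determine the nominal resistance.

Orange → 3 (first significant figure)
Yellow → 4 (second significant figure)
Black → 0 (third significant figure)
Red → ×10^2 multiplier
340 × 100 = 34000 Ω

34000 Ω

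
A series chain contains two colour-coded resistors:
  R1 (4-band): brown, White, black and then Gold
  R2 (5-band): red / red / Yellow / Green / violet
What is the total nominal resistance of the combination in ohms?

22400019 Ω

R1: brown, white → 19; black ×1 → 19 Ω.
R2: red, red, yellow → 224; green ×10^5 → 22400000 Ω.
Series: 19 + 22400000 = 22400019 Ω.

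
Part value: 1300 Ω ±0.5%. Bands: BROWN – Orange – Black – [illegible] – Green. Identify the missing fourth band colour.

1300 Ω = 130 × 10^1.
The fourth band is the multiplier, 10^1, which is brown.

brown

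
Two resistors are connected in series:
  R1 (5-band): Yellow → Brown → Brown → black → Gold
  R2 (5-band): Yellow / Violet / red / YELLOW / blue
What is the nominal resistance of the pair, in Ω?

R1: yellow, brown, brown → 411; black ×1 → 411 Ω.
R2: yellow, violet, red → 472; yellow ×10^4 → 4720000 Ω.
Series: 411 + 4720000 = 4720411 Ω.

4720411 Ω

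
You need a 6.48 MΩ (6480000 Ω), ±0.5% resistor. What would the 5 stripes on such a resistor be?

blue, yellow, grey, yellow, green

6480000 Ω = 648 × 10^4.
6 → blue
4 → yellow
8 → grey
Multiplier 10^4 → yellow.
±0.5% tolerance → green.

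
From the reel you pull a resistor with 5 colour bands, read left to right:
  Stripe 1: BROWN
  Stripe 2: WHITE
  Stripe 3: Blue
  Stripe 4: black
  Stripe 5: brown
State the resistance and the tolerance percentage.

196 Ω ±1%

Brown → 1 (first significant figure)
White → 9 (second significant figure)
Blue → 6 (third significant figure)
Black → ×1 multiplier
Brown → ±1% tolerance
196 × 1 = 196 Ω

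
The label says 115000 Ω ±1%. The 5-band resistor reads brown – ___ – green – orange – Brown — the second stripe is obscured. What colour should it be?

brown

115000 Ω = 115 × 10^3.
The second band gives digit 1 of the significand, and 1 is brown.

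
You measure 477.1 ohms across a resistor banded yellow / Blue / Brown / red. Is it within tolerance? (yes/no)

Yellow → 4 (first significant figure)
Blue → 6 (second significant figure)
Brown → ×10 multiplier
Red → ±2% tolerance
46 × 10 = 460 Ω
Allowed range: 450.8 Ω to 469.2 Ω.
477.1 ohms lies outside that range.

no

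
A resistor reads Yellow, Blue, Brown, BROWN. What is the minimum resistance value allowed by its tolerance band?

455.4 Ω

Yellow → 4 (first significant figure)
Blue → 6 (second significant figure)
Brown → ×10 multiplier
Brown → ±1% tolerance
46 × 10 = 460 Ω
Minimum = 460 × (1 − 1/100) = 455.4 Ω.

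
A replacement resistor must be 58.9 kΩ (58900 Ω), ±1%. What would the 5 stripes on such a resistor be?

green, grey, white, red, brown

58900 Ω = 589 × 10^2.
5 → green
8 → grey
9 → white
Multiplier 10^2 → red.
±1% tolerance → brown.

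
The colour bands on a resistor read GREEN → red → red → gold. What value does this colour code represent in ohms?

5200 Ω

Green → 5 (first significant figure)
Red → 2 (second significant figure)
Red → ×10^2 multiplier
52 × 100 = 5200 Ω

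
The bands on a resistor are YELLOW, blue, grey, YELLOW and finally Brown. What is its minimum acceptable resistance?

Yellow → 4 (first significant figure)
Blue → 6 (second significant figure)
Grey → 8 (third significant figure)
Yellow → ×10^4 multiplier
Brown → ±1% tolerance
468 × 10000 = 4680000 Ω
Minimum = 4680000 × (1 − 1/100) = 4633200 Ω.

4633200 Ω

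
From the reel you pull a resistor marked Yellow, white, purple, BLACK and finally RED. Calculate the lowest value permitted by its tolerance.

487.06 Ω

Yellow → 4 (first significant figure)
White → 9 (second significant figure)
Violet → 7 (third significant figure)
Black → ×1 multiplier
Red → ±2% tolerance
497 × 1 = 497 Ω
Lowest = 497 × (1 − 2/100) = 487.06 Ω.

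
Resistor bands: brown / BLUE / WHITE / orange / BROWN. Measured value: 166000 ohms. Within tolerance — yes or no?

no

Brown → 1 (first significant figure)
Blue → 6 (second significant figure)
White → 9 (third significant figure)
Orange → ×10^3 multiplier
Brown → ±1% tolerance
169 × 1000 = 169000 Ω
Allowed range: 167310 Ω to 170690 Ω.
166000 ohms lies outside that range.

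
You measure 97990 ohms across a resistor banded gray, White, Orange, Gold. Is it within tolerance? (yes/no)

Grey → 8 (first significant figure)
White → 9 (second significant figure)
Orange → ×10^3 multiplier
Gold → ±5% tolerance
89 × 1000 = 89000 Ω
Allowed range: 84550 Ω to 93450 Ω.
97990 ohms lies outside that range.

no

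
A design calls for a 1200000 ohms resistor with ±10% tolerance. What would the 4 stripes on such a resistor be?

1200000 Ω = 12 × 10^5.
1 → brown
2 → red
Multiplier 10^5 → green.
±10% tolerance → silver.

brown, red, green, silver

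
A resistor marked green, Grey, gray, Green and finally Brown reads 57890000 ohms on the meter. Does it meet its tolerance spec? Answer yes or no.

no

Green → 5 (first significant figure)
Grey → 8 (second significant figure)
Grey → 8 (third significant figure)
Green → ×10^5 multiplier
Brown → ±1% tolerance
588 × 100000 = 58800000 Ω
Allowed range: 58212000 Ω to 59388000 Ω.
57890000 ohms lies outside that range.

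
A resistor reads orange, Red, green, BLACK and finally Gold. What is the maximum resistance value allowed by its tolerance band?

Orange → 3 (first significant figure)
Red → 2 (second significant figure)
Green → 5 (third significant figure)
Black → ×1 multiplier
Gold → ±5% tolerance
325 × 1 = 325 Ω
Maximum = 325 × (1 + 5/100) = 341.25 Ω.

341.25 Ω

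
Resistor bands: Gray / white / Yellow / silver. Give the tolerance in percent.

±10%

The last band, silver, is the tolerance band.
Silver corresponds to ±10%.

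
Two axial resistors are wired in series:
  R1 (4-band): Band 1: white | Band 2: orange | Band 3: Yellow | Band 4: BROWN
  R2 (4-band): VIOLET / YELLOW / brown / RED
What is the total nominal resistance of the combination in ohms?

R1: white, orange → 93; yellow ×10^4 → 930000 Ω.
R2: violet, yellow → 74; brown ×10 → 740 Ω.
Series: 930000 + 740 = 930740 Ω.

930740 Ω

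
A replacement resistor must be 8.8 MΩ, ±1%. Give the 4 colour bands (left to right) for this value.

grey, grey, green, brown

8800000 Ω = 88 × 10^5.
8 → grey
8 → grey
Multiplier 10^5 → green.
±1% tolerance → brown.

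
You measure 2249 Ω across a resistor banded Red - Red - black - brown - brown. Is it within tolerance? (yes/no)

Red → 2 (first significant figure)
Red → 2 (second significant figure)
Black → 0 (third significant figure)
Brown → ×10 multiplier
Brown → ±1% tolerance
220 × 10 = 2200 Ω
Allowed range: 2178 Ω to 2222 Ω.
2249 Ω lies outside that range.

no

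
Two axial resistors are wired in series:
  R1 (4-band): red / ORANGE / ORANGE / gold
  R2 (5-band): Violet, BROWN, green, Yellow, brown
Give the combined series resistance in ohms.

R1: red, orange → 23; orange ×10^3 → 23000 Ω.
R2: violet, brown, green → 715; yellow ×10^4 → 7150000 Ω.
Series: 23000 + 7150000 = 7173000 Ω.

7173000 Ω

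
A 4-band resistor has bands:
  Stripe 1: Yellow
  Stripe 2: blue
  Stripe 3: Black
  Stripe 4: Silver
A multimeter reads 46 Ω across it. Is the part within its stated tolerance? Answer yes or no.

yes

Yellow → 4 (first significant figure)
Blue → 6 (second significant figure)
Black → ×1 multiplier
Silver → ±10% tolerance
46 × 1 = 46 Ω
Allowed range: 41.4 Ω to 50.6 Ω.
46 Ω lies inside that range.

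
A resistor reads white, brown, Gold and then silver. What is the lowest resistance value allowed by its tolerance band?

8.19 Ω

White → 9 (first significant figure)
Brown → 1 (second significant figure)
Gold → ×0.1 multiplier
Silver → ±10% tolerance
91 × 0.1 = 9.1 Ω
Lowest = 9.1 × (1 − 10/100) = 8.19 Ω.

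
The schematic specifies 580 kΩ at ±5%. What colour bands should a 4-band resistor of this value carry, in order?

green, grey, yellow, gold

580000 Ω = 58 × 10^4.
5 → green
8 → grey
Multiplier 10^4 → yellow.
±5% tolerance → gold.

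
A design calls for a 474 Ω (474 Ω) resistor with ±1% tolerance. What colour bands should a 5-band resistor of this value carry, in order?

474 Ω = 474 × 10^0.
4 → yellow
7 → violet
4 → yellow
Multiplier 10^0 → black.
±1% tolerance → brown.

yellow, violet, yellow, black, brown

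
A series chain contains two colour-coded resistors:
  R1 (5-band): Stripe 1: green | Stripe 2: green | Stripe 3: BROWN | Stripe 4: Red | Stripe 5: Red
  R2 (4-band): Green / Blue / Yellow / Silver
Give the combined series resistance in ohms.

615100 Ω

R1: green, green, brown → 551; red ×10^2 → 55100 Ω.
R2: green, blue → 56; yellow ×10^4 → 560000 Ω.
Series: 55100 + 560000 = 615100 Ω.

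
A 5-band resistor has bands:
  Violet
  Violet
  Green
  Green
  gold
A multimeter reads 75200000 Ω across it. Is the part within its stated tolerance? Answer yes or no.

Violet → 7 (first significant figure)
Violet → 7 (second significant figure)
Green → 5 (third significant figure)
Green → ×10^5 multiplier
Gold → ±5% tolerance
775 × 100000 = 77500000 Ω
Allowed range: 73625000 Ω to 81375000 Ω.
75200000 Ω lies inside that range.

yes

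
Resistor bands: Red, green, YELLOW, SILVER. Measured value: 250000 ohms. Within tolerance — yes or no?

Red → 2 (first significant figure)
Green → 5 (second significant figure)
Yellow → ×10^4 multiplier
Silver → ±10% tolerance
25 × 10000 = 250000 Ω
Allowed range: 225000 Ω to 275000 Ω.
250000 ohms lies inside that range.

yes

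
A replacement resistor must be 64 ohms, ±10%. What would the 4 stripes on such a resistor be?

64 Ω = 64 × 10^0.
6 → blue
4 → yellow
Multiplier 10^0 → black.
±10% tolerance → silver.

blue, yellow, black, silver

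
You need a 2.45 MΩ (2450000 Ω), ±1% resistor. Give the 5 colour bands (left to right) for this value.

red, yellow, green, yellow, brown

2450000 Ω = 245 × 10^4.
2 → red
4 → yellow
5 → green
Multiplier 10^4 → yellow.
±1% tolerance → brown.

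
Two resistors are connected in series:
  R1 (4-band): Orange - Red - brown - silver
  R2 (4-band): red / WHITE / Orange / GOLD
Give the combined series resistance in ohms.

R1: orange, red → 32; brown ×10 → 320 Ω.
R2: red, white → 29; orange ×10^3 → 29000 Ω.
Series: 320 + 29000 = 29320 Ω.

29320 Ω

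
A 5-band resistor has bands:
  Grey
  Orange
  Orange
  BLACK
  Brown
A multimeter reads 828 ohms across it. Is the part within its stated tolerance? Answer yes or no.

Grey → 8 (first significant figure)
Orange → 3 (second significant figure)
Orange → 3 (third significant figure)
Black → ×1 multiplier
Brown → ±1% tolerance
833 × 1 = 833 Ω
Allowed range: 824.67 Ω to 841.33 Ω.
828 ohms lies inside that range.

yes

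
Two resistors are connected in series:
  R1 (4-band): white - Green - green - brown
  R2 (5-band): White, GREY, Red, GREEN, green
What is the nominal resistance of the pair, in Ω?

107700000 Ω

R1: white, green → 95; green ×10^5 → 9500000 Ω.
R2: white, grey, red → 982; green ×10^5 → 98200000 Ω.
Series: 9500000 + 98200000 = 107700000 Ω.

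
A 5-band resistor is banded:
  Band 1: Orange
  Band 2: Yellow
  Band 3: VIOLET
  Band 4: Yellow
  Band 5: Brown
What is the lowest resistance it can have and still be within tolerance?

3435300 Ω

Orange → 3 (first significant figure)
Yellow → 4 (second significant figure)
Violet → 7 (third significant figure)
Yellow → ×10^4 multiplier
Brown → ±1% tolerance
347 × 10000 = 3470000 Ω
Lowest = 3470000 × (1 − 1/100) = 3435300 Ω.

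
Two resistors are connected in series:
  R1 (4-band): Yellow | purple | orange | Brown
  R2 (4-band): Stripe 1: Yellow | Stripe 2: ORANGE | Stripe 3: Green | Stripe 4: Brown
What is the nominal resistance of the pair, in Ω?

4347000 Ω

R1: yellow, violet → 47; orange ×10^3 → 47000 Ω.
R2: yellow, orange → 43; green ×10^5 → 4300000 Ω.
Series: 47000 + 4300000 = 4347000 Ω.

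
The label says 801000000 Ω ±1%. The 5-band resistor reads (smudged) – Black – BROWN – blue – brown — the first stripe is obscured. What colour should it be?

801000000 Ω = 801 × 10^6.
The first band gives digit 8 of the significand, and 8 is grey.

grey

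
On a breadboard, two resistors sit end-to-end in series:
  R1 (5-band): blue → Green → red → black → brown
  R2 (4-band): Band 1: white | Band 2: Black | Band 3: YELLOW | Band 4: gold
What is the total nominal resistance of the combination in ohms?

900652 Ω

R1: blue, green, red → 652; black ×1 → 652 Ω.
R2: white, black → 90; yellow ×10^4 → 900000 Ω.
Series: 652 + 900000 = 900652 Ω.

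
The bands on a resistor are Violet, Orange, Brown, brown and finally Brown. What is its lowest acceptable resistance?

Violet → 7 (first significant figure)
Orange → 3 (second significant figure)
Brown → 1 (third significant figure)
Brown → ×10 multiplier
Brown → ±1% tolerance
731 × 10 = 7310 Ω
Lowest = 7310 × (1 − 1/100) = 7236.9 Ω.

7236.9 Ω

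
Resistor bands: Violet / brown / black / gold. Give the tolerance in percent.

The last band, gold, is the tolerance band.
Gold corresponds to ±5%.

±5%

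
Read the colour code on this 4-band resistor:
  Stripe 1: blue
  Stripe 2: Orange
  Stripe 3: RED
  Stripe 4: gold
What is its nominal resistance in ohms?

6300 Ω

Blue → 6 (first significant figure)
Orange → 3 (second significant figure)
Red → ×10^2 multiplier
63 × 100 = 6300 Ω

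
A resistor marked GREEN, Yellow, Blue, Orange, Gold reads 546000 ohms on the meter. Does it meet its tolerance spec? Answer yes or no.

yes

Green → 5 (first significant figure)
Yellow → 4 (second significant figure)
Blue → 6 (third significant figure)
Orange → ×10^3 multiplier
Gold → ±5% tolerance
546 × 1000 = 546000 Ω
Allowed range: 518700 Ω to 573300 Ω.
546000 ohms lies inside that range.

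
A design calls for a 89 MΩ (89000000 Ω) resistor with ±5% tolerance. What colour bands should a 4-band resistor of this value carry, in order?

89000000 Ω = 89 × 10^6.
8 → grey
9 → white
Multiplier 10^6 → blue.
±5% tolerance → gold.

grey, white, blue, gold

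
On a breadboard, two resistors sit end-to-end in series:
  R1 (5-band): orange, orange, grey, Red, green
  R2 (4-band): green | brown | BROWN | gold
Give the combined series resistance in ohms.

R1: orange, orange, grey → 338; red ×10^2 → 33800 Ω.
R2: green, brown → 51; brown ×10 → 510 Ω.
Series: 33800 + 510 = 34310 Ω.

34310 Ω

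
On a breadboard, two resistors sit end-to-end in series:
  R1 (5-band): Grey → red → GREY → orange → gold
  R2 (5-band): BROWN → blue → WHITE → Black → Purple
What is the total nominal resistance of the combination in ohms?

828169 Ω

R1: grey, red, grey → 828; orange ×10^3 → 828000 Ω.
R2: brown, blue, white → 169; black ×1 → 169 Ω.
Series: 828000 + 169 = 828169 Ω.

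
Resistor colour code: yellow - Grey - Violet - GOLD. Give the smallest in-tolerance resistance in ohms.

Yellow → 4 (first significant figure)
Grey → 8 (second significant figure)
Violet → ×10^7 multiplier
Gold → ±5% tolerance
48 × 10000000 = 480000000 Ω
Smallest = 480000000 × (1 − 5/100) = 456000000 Ω.

456000000 Ω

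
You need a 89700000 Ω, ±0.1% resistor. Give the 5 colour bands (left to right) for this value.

grey, white, violet, green, violet

89700000 Ω = 897 × 10^5.
8 → grey
9 → white
7 → violet
Multiplier 10^5 → green.
±0.1% tolerance → violet.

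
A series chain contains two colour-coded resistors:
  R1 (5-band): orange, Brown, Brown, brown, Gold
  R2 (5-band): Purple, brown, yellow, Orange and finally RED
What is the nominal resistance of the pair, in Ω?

717110 Ω

R1: orange, brown, brown → 311; brown ×10 → 3110 Ω.
R2: violet, brown, yellow → 714; orange ×10^3 → 714000 Ω.
Series: 3110 + 714000 = 717110 Ω.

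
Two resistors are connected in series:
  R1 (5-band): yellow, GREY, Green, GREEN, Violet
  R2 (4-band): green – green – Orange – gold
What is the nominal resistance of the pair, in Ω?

48555000 Ω

R1: yellow, grey, green → 485; green ×10^5 → 48500000 Ω.
R2: green, green → 55; orange ×10^3 → 55000 Ω.
Series: 48500000 + 55000 = 48555000 Ω.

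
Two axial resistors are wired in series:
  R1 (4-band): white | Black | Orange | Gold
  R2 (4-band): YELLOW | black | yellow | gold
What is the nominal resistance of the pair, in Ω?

R1: white, black → 90; orange ×10^3 → 90000 Ω.
R2: yellow, black → 40; yellow ×10^4 → 400000 Ω.
Series: 90000 + 400000 = 490000 Ω.

490000 Ω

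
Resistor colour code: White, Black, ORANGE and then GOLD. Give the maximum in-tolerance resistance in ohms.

94500 Ω

White → 9 (first significant figure)
Black → 0 (second significant figure)
Orange → ×10^3 multiplier
Gold → ±5% tolerance
90 × 1000 = 90000 Ω
Maximum = 90000 × (1 + 5/100) = 94500 Ω.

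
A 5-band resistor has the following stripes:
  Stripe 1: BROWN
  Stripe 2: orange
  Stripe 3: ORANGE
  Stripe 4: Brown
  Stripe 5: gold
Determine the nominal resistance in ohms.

1330 Ω

Brown → 1 (first significant figure)
Orange → 3 (second significant figure)
Orange → 3 (third significant figure)
Brown → ×10 multiplier
133 × 10 = 1330 Ω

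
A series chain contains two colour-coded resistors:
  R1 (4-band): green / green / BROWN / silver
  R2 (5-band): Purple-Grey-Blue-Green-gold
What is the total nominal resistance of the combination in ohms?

78600550 Ω

R1: green, green → 55; brown ×10 → 550 Ω.
R2: violet, grey, blue → 786; green ×10^5 → 78600000 Ω.
Series: 550 + 78600000 = 78600550 Ω.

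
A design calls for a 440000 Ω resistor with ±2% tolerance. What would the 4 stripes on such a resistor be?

yellow, yellow, yellow, red

440000 Ω = 44 × 10^4.
4 → yellow
4 → yellow
Multiplier 10^4 → yellow.
±2% tolerance → red.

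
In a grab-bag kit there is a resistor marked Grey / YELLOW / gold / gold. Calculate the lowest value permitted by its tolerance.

Grey → 8 (first significant figure)
Yellow → 4 (second significant figure)
Gold → ×0.1 multiplier
Gold → ±5% tolerance
84 × 0.1 = 8.4 Ω
Lowest = 8.4 × (1 − 5/100) = 7.98 Ω.

7.98 Ω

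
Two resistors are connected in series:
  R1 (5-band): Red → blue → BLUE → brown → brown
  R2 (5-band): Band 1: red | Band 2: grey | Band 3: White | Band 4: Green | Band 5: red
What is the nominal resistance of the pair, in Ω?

28902660 Ω

R1: red, blue, blue → 266; brown ×10 → 2660 Ω.
R2: red, grey, white → 289; green ×10^5 → 28900000 Ω.
Series: 2660 + 28900000 = 28902660 Ω.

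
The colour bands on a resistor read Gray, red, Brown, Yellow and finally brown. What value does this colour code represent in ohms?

8210000 Ω

Grey → 8 (first significant figure)
Red → 2 (second significant figure)
Brown → 1 (third significant figure)
Yellow → ×10^4 multiplier
821 × 10000 = 8210000 Ω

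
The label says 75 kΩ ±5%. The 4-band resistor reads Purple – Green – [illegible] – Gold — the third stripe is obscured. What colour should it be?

75000 Ω = 75 × 10^3.
The third band is the multiplier, 10^3, which is orange.

orange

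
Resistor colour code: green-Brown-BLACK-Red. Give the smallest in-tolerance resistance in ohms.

Green → 5 (first significant figure)
Brown → 1 (second significant figure)
Black → ×1 multiplier
Red → ±2% tolerance
51 × 1 = 51 Ω
Smallest = 51 × (1 − 2/100) = 49.98 Ω.

49.98 Ω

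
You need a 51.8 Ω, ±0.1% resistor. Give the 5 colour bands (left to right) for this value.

51.8 Ω = 518 × 10^-1.
5 → green
1 → brown
8 → grey
Multiplier 10^-1 → gold.
±0.1% tolerance → violet.

green, brown, grey, gold, violet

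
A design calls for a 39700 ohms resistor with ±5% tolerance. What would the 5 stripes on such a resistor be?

39700 Ω = 397 × 10^2.
3 → orange
9 → white
7 → violet
Multiplier 10^2 → red.
±5% tolerance → gold.

orange, white, violet, red, gold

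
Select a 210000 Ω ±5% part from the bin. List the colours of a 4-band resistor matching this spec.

210000 Ω = 21 × 10^4.
2 → red
1 → brown
Multiplier 10^4 → yellow.
±5% tolerance → gold.

red, brown, yellow, gold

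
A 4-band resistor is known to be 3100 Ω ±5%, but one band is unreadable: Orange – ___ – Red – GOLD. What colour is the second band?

brown

3100 Ω = 31 × 10^2.
The second band gives digit 1 of the significand, and 1 is brown.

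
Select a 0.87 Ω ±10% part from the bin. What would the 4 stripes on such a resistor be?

grey, violet, silver, silver

0.87 Ω = 87 × 10^-2.
8 → grey
7 → violet
Multiplier 10^-2 → silver.
±10% tolerance → silver.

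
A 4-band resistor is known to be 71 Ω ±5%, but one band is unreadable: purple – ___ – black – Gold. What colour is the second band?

brown

71 Ω = 71 × 10^0.
The second band gives digit 1 of the significand, and 1 is brown.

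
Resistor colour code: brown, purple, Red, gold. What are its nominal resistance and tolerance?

1700 Ω ±5%

Brown → 1 (first significant figure)
Violet → 7 (second significant figure)
Red → ×10^2 multiplier
Gold → ±5% tolerance
17 × 100 = 1700 Ω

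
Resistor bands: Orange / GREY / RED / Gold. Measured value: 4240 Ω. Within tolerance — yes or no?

Orange → 3 (first significant figure)
Grey → 8 (second significant figure)
Red → ×10^2 multiplier
Gold → ±5% tolerance
38 × 100 = 3800 Ω
Allowed range: 3610 Ω to 3990 Ω.
4240 Ω lies outside that range.

no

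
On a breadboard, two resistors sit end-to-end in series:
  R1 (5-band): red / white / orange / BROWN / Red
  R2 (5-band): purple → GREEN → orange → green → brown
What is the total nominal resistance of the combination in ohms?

R1: red, white, orange → 293; brown ×10 → 2930 Ω.
R2: violet, green, orange → 753; green ×10^5 → 75300000 Ω.
Series: 2930 + 75300000 = 75302930 Ω.

75302930 Ω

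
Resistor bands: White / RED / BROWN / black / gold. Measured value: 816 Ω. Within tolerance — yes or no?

White → 9 (first significant figure)
Red → 2 (second significant figure)
Brown → 1 (third significant figure)
Black → ×1 multiplier
Gold → ±5% tolerance
921 × 1 = 921 Ω
Allowed range: 874.95 Ω to 967.05 Ω.
816 Ω lies outside that range.

no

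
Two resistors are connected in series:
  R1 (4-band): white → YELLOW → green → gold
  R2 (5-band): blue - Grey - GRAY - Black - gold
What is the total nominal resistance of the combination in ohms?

R1: white, yellow → 94; green ×10^5 → 9400000 Ω.
R2: blue, grey, grey → 688; black ×1 → 688 Ω.
Series: 9400000 + 688 = 9400688 Ω.

9400688 Ω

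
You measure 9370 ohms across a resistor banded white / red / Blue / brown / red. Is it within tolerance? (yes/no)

White → 9 (first significant figure)
Red → 2 (second significant figure)
Blue → 6 (third significant figure)
Brown → ×10 multiplier
Red → ±2% tolerance
926 × 10 = 9260 Ω
Allowed range: 9074.8 Ω to 9445.2 Ω.
9370 ohms lies inside that range.

yes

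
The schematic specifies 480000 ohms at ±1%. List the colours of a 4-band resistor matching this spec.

yellow, grey, yellow, brown

480000 Ω = 48 × 10^4.
4 → yellow
8 → grey
Multiplier 10^4 → yellow.
±1% tolerance → brown.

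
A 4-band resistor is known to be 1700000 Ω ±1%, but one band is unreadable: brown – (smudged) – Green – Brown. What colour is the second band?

violet

1700000 Ω = 17 × 10^5.
The second band gives digit 7 of the significand, and 7 is violet.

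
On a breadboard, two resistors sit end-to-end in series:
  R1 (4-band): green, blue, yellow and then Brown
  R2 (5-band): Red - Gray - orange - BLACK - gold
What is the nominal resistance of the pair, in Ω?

R1: green, blue → 56; yellow ×10^4 → 560000 Ω.
R2: red, grey, orange → 283; black ×1 → 283 Ω.
Series: 560000 + 283 = 560283 Ω.

560283 Ω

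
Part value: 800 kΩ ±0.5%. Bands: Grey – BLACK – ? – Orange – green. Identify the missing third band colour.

black

800000 Ω = 800 × 10^3.
The third band gives digit 0 of the significand, and 0 is black.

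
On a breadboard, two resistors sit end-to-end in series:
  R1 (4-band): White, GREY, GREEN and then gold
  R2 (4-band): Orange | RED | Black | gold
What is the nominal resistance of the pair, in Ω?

9800032 Ω

R1: white, grey → 98; green ×10^5 → 9800000 Ω.
R2: orange, red → 32; black ×1 → 32 Ω.
Series: 9800000 + 32 = 9800032 Ω.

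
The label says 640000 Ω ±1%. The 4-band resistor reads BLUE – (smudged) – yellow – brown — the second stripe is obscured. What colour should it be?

yellow

640000 Ω = 64 × 10^4.
The second band gives digit 4 of the significand, and 4 is yellow.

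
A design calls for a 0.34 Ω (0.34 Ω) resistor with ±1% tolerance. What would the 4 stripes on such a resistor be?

0.34 Ω = 34 × 10^-2.
3 → orange
4 → yellow
Multiplier 10^-2 → silver.
±1% tolerance → brown.

orange, yellow, silver, brown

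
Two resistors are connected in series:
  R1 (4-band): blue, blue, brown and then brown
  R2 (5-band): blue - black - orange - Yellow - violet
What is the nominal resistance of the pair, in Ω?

R1: blue, blue → 66; brown ×10 → 660 Ω.
R2: blue, black, orange → 603; yellow ×10^4 → 6030000 Ω.
Series: 660 + 6030000 = 6030660 Ω.

6030660 Ω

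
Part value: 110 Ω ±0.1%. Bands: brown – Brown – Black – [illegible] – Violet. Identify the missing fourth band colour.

black

110 Ω = 110 × 10^0.
The fourth band is the multiplier, 10^0, which is black.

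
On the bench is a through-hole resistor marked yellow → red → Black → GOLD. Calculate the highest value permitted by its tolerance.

44.1 Ω

Yellow → 4 (first significant figure)
Red → 2 (second significant figure)
Black → ×1 multiplier
Gold → ±5% tolerance
42 × 1 = 42 Ω
Highest = 42 × (1 + 5/100) = 44.1 Ω.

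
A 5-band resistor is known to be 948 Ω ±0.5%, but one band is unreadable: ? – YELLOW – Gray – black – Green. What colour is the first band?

948 Ω = 948 × 10^0.
The first band gives digit 9 of the significand, and 9 is white.

white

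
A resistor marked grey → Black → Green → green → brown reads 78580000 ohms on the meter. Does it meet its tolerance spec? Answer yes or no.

Grey → 8 (first significant figure)
Black → 0 (second significant figure)
Green → 5 (third significant figure)
Green → ×10^5 multiplier
Brown → ±1% tolerance
805 × 100000 = 80500000 Ω
Allowed range: 79695000 Ω to 81305000 Ω.
78580000 ohms lies outside that range.

no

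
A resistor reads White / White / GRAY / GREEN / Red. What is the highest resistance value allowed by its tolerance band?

101796000 Ω

White → 9 (first significant figure)
White → 9 (second significant figure)
Grey → 8 (third significant figure)
Green → ×10^5 multiplier
Red → ±2% tolerance
998 × 100000 = 99800000 Ω
Highest = 99800000 × (1 + 2/100) = 101796000 Ω.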